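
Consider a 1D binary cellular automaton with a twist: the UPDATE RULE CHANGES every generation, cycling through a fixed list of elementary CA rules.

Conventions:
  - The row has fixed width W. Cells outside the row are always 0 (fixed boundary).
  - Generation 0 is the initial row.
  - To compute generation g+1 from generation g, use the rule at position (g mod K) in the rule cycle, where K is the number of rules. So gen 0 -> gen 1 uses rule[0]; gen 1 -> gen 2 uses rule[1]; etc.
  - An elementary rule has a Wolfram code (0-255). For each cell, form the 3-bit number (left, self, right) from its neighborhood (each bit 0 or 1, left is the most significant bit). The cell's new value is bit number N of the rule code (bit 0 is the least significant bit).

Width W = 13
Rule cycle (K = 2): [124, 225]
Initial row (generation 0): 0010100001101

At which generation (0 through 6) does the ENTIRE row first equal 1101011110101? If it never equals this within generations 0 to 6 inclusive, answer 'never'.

Answer: 3

Derivation:
Gen 0: 0010100001101
Gen 1 (rule 124): 0011110001111
Gen 2 (rule 225): 1001110100111
Gen 3 (rule 124): 1101011110101
Gen 4 (rule 225): 0110101111010
Gen 5 (rule 124): 0111111001111
Gen 6 (rule 225): 0011111000111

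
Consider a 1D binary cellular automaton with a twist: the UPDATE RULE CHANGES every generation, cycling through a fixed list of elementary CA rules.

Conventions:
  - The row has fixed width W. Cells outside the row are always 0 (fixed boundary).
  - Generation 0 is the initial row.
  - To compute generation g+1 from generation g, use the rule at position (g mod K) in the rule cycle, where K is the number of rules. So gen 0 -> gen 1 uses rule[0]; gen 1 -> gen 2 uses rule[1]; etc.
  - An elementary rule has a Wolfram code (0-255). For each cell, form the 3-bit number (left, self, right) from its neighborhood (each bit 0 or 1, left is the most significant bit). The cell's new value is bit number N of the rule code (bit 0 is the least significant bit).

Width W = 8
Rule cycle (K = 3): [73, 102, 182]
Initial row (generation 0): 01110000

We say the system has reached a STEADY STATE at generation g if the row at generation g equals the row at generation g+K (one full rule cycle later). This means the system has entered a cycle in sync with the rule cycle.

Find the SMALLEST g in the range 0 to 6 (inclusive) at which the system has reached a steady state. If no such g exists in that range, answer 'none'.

Answer: none

Derivation:
Gen 0: 01110000
Gen 1 (rule 73): 01010111
Gen 2 (rule 102): 11111001
Gen 3 (rule 182): 01110111
Gen 4 (rule 73): 01010101
Gen 5 (rule 102): 11111111
Gen 6 (rule 182): 01111110
Gen 7 (rule 73): 01000010
Gen 8 (rule 102): 11000110
Gen 9 (rule 182): 00101001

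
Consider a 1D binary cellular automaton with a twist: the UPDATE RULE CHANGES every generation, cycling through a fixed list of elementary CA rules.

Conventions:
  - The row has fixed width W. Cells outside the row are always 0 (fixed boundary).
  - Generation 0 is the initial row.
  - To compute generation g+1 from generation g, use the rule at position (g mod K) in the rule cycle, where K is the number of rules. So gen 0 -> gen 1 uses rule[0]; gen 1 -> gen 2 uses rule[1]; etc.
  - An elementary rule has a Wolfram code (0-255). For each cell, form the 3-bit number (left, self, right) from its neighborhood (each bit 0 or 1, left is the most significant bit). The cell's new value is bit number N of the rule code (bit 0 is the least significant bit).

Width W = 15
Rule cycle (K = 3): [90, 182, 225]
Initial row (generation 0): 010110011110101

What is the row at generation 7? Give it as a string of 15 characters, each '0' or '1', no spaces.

Answer: 011100000000100

Derivation:
Gen 0: 010110011110101
Gen 1 (rule 90): 100111110010000
Gen 2 (rule 182): 111011101111000
Gen 3 (rule 225): 011101110111011
Gen 4 (rule 90): 110101010101011
Gen 5 (rule 182): 001111111111100
Gen 6 (rule 225): 100111111111101
Gen 7 (rule 90): 011100000000100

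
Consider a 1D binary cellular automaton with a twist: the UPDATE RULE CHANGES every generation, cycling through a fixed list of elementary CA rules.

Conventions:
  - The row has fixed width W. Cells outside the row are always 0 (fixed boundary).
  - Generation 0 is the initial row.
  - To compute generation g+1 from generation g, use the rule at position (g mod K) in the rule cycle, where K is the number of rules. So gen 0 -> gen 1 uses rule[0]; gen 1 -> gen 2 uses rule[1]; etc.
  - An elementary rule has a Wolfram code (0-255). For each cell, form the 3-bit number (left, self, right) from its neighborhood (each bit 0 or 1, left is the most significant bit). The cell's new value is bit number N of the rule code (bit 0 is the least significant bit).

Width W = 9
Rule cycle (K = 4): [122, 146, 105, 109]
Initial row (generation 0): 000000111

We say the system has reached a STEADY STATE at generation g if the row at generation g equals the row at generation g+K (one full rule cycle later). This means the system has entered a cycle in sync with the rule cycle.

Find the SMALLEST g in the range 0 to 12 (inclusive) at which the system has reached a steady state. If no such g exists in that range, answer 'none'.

Gen 0: 000000111
Gen 1 (rule 122): 000001101
Gen 2 (rule 146): 000010000
Gen 3 (rule 105): 111000111
Gen 4 (rule 109): 101010101
Gen 5 (rule 122): 010101010
Gen 6 (rule 146): 100000001
Gen 7 (rule 105): 001111100
Gen 8 (rule 109): 101000101
Gen 9 (rule 122): 010101010
Gen 10 (rule 146): 100000001
Gen 11 (rule 105): 001111100
Gen 12 (rule 109): 101000101
Gen 13 (rule 122): 010101010
Gen 14 (rule 146): 100000001
Gen 15 (rule 105): 001111100
Gen 16 (rule 109): 101000101

Answer: 5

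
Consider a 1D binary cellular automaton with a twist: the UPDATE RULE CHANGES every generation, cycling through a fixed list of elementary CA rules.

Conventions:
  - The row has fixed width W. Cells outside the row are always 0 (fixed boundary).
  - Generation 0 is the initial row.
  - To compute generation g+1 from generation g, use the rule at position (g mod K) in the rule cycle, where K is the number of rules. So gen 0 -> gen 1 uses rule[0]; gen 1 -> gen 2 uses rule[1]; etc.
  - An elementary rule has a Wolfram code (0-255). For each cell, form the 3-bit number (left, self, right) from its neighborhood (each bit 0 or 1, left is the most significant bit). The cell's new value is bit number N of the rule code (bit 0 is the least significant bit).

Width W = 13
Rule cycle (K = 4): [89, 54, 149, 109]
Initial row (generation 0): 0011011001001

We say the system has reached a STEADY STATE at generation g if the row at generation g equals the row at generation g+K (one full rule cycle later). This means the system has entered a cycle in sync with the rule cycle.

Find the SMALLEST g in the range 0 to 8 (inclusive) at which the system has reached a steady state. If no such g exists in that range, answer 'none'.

Answer: none

Derivation:
Gen 0: 0011011001001
Gen 1 (rule 89): 1011011100100
Gen 2 (rule 54): 1100100011110
Gen 3 (rule 149): 0010111001101
Gen 4 (rule 109): 1011101001111
Gen 5 (rule 89): 0010100101001
Gen 6 (rule 54): 0111111111111
Gen 7 (rule 149): 0011111111110
Gen 8 (rule 109): 1010000000010
Gen 9 (rule 89): 0001111111001
Gen 10 (rule 54): 0010000000111
Gen 11 (rule 149): 1011111110010
Gen 12 (rule 109): 1110000010010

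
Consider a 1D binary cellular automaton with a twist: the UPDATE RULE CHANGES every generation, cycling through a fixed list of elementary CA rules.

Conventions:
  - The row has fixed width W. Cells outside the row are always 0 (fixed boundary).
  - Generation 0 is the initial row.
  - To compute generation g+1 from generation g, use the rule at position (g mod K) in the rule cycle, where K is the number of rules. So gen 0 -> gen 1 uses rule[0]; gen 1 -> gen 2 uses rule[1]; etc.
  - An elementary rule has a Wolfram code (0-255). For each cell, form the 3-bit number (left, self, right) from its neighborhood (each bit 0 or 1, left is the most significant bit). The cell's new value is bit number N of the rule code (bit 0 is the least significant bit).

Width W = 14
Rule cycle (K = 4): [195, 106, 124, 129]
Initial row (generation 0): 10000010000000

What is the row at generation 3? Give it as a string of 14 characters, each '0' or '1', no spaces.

Gen 0: 10000010000000
Gen 1 (rule 195): 00111100111111
Gen 2 (rule 106): 01100101100001
Gen 3 (rule 124): 01110111110001

Answer: 01110111110001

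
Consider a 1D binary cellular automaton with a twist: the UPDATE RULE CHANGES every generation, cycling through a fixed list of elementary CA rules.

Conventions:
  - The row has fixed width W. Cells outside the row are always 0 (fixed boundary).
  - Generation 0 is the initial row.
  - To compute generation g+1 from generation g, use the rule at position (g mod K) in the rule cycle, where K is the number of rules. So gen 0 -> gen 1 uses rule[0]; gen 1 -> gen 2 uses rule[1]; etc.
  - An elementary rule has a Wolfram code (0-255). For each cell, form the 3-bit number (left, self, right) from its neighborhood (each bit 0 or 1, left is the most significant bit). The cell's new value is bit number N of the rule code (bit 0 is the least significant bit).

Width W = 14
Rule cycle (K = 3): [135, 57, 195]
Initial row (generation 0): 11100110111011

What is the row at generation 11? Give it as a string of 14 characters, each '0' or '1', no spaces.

Gen 0: 11100110111011
Gen 1 (rule 135): 01001000010000
Gen 2 (rule 57): 00100111001111
Gen 3 (rule 195): 11001011010111
Gen 4 (rule 135): 00011000010010
Gen 5 (rule 57): 11010111001001
Gen 6 (rule 195): 01000011010010
Gen 7 (rule 135): 11011100010110
Gen 8 (rule 57): 10110011001101
Gen 9 (rule 195): 00010101010100
Gen 10 (rule 135): 11110101010101
Gen 11 (rule 57): 10001010101010

Answer: 10001010101010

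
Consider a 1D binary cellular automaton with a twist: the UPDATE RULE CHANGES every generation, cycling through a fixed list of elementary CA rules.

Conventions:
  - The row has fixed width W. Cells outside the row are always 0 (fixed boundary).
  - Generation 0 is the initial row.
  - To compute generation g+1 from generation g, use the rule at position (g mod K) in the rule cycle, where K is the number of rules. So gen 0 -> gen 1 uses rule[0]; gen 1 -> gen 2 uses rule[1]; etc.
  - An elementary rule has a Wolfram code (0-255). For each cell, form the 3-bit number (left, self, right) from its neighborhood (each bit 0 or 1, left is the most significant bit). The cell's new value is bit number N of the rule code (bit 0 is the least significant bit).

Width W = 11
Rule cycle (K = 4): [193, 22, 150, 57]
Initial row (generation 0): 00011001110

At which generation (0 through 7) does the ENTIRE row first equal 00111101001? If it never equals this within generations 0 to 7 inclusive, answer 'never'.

Answer: 2

Derivation:
Gen 0: 00011001110
Gen 1 (rule 193): 11001000110
Gen 2 (rule 22): 00111101001
Gen 3 (rule 150): 01011001111
Gen 4 (rule 57): 00110101000
Gen 5 (rule 193): 10010000011
Gen 6 (rule 22): 11111000100
Gen 7 (rule 150): 01110101110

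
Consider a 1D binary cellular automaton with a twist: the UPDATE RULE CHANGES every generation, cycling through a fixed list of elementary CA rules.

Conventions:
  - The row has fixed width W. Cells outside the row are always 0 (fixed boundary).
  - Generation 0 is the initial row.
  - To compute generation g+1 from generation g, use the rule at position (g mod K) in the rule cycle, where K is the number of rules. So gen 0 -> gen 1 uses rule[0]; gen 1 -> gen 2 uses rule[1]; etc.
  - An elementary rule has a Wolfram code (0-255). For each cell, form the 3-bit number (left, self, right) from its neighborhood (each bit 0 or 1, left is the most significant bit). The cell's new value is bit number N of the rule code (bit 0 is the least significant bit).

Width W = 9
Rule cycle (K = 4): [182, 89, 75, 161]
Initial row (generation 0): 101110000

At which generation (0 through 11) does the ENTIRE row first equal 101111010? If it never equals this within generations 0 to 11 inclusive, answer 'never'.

Gen 0: 101110000
Gen 1 (rule 182): 110101000
Gen 2 (rule 89): 110000111
Gen 3 (rule 75): 110111101
Gen 4 (rule 161): 001011010
Gen 5 (rule 182): 011100111
Gen 6 (rule 89): 010110101
Gen 7 (rule 75): 100110000
Gen 8 (rule 161): 000000111
Gen 9 (rule 182): 000001010
Gen 10 (rule 89): 111100001
Gen 11 (rule 75): 100101110

Answer: never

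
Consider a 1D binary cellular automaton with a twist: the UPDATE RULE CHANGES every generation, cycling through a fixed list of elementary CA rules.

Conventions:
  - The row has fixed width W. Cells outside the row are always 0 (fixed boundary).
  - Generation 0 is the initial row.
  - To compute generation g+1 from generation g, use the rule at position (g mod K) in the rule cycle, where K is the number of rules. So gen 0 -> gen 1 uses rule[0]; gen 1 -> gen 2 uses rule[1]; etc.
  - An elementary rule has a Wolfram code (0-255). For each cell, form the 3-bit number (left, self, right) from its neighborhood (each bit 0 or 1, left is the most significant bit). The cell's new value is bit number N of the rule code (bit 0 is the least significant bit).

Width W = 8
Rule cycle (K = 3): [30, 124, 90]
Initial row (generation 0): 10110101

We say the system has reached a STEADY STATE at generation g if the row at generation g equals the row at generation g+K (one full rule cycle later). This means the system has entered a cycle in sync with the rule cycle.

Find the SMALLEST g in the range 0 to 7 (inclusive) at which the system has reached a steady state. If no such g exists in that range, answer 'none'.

Answer: none

Derivation:
Gen 0: 10110101
Gen 1 (rule 30): 10100101
Gen 2 (rule 124): 11110111
Gen 3 (rule 90): 10010101
Gen 4 (rule 30): 11110101
Gen 5 (rule 124): 10011111
Gen 6 (rule 90): 01110001
Gen 7 (rule 30): 11001011
Gen 8 (rule 124): 11101111
Gen 9 (rule 90): 10101001
Gen 10 (rule 30): 10101111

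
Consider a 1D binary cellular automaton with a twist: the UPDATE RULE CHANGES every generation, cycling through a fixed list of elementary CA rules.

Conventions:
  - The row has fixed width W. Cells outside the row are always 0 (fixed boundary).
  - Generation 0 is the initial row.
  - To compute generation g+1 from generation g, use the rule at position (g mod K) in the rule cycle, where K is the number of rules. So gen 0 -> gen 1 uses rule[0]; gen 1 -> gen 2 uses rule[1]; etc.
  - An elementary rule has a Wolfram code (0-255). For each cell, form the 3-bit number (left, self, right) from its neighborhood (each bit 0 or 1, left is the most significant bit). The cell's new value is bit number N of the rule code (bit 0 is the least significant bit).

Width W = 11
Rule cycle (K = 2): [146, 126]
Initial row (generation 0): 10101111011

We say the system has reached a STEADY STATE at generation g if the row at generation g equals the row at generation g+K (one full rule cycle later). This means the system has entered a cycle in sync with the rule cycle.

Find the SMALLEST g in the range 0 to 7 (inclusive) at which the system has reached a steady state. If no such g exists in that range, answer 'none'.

Gen 0: 10101111011
Gen 1 (rule 146): 00000110000
Gen 2 (rule 126): 00001111000
Gen 3 (rule 146): 00010110100
Gen 4 (rule 126): 00111111110
Gen 5 (rule 146): 01011111101
Gen 6 (rule 126): 11110000111
Gen 7 (rule 146): 01101001010
Gen 8 (rule 126): 11111111111
Gen 9 (rule 146): 01111111110

Answer: none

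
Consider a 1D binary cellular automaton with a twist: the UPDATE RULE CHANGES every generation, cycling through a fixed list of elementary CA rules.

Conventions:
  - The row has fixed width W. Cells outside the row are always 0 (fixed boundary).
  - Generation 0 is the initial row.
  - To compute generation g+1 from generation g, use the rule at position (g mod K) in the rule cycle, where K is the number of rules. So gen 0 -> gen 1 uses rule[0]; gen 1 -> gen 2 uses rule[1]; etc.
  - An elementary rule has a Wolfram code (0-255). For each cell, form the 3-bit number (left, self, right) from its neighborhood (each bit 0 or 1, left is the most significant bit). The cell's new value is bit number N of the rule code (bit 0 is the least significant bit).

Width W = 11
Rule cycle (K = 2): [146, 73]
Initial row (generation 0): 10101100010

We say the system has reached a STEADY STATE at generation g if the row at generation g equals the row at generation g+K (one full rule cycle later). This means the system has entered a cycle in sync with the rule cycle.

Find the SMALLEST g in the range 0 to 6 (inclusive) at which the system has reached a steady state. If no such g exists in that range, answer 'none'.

Answer: none

Derivation:
Gen 0: 10101100010
Gen 1 (rule 146): 00000010101
Gen 2 (rule 73): 11111000000
Gen 3 (rule 146): 01110100000
Gen 4 (rule 73): 01010001111
Gen 5 (rule 146): 10001010110
Gen 6 (rule 73): 00100000110
Gen 7 (rule 146): 01010001001
Gen 8 (rule 73): 00000100000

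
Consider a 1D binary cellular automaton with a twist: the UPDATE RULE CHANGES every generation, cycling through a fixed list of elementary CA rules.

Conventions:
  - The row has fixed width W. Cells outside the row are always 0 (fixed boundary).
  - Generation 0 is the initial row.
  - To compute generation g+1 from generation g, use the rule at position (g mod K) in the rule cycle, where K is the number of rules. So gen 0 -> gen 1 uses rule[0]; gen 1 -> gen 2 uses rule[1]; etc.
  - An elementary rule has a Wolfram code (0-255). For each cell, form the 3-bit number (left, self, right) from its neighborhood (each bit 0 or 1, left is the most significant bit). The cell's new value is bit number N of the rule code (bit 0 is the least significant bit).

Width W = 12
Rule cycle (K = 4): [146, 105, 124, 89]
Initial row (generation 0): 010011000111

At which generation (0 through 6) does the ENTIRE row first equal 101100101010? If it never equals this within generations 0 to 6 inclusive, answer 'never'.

Gen 0: 010011000111
Gen 1 (rule 146): 101100101010
Gen 2 (rule 105): 011100010100
Gen 3 (rule 124): 010110011110
Gen 4 (rule 89): 000111010011
Gen 5 (rule 146): 001010001100
Gen 6 (rule 105): 100100101101

Answer: 1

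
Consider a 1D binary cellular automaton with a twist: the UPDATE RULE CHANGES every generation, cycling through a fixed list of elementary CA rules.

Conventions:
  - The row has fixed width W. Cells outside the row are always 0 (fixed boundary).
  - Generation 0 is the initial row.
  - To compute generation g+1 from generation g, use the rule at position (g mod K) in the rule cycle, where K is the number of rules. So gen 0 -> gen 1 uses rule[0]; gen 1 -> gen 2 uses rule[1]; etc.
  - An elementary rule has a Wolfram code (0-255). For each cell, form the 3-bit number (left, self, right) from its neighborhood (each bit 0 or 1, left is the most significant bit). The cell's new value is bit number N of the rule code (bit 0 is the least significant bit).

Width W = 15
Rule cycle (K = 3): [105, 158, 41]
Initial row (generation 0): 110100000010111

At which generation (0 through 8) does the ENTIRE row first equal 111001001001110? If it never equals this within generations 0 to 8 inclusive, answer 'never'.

Answer: 5

Derivation:
Gen 0: 110100000010111
Gen 1 (rule 105): 111001111001101
Gen 2 (rule 158): 110111110111001
Gen 3 (rule 41): 101100001100000
Gen 4 (rule 105): 011101101101111
Gen 5 (rule 158): 111001001001110
Gen 6 (rule 41): 100000000001000
Gen 7 (rule 105): 001111111100011
Gen 8 (rule 158): 011111111010110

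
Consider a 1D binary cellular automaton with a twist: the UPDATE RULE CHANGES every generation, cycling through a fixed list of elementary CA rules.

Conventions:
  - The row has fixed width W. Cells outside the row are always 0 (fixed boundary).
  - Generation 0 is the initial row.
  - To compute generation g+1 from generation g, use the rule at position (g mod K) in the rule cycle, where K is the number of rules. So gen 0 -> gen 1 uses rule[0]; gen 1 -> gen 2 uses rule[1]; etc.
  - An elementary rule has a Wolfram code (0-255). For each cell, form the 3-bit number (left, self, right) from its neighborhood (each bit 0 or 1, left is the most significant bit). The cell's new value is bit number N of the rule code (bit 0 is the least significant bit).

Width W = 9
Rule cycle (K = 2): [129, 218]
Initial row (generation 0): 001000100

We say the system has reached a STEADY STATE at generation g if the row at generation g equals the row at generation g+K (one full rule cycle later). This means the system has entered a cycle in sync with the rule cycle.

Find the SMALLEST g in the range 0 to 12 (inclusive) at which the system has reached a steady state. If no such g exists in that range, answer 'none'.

Answer: 6

Derivation:
Gen 0: 001000100
Gen 1 (rule 129): 100010001
Gen 2 (rule 218): 010101010
Gen 3 (rule 129): 000000000
Gen 4 (rule 218): 000000000
Gen 5 (rule 129): 111111111
Gen 6 (rule 218): 111111111
Gen 7 (rule 129): 011111110
Gen 8 (rule 218): 111111111
Gen 9 (rule 129): 011111110
Gen 10 (rule 218): 111111111
Gen 11 (rule 129): 011111110
Gen 12 (rule 218): 111111111
Gen 13 (rule 129): 011111110
Gen 14 (rule 218): 111111111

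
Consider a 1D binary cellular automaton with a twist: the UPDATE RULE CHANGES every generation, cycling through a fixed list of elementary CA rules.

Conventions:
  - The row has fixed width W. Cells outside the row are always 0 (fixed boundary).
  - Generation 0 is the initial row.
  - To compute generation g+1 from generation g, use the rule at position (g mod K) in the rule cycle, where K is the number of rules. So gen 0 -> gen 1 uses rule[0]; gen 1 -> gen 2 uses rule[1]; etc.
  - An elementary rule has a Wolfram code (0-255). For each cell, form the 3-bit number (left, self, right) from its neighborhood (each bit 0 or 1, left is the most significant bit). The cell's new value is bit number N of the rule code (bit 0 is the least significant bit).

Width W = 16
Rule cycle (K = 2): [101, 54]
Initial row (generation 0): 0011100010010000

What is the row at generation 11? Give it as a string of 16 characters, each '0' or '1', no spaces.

Answer: 1011000000010001

Derivation:
Gen 0: 0011100010010000
Gen 1 (rule 101): 1000101010010111
Gen 2 (rule 54): 1101111111111000
Gen 3 (rule 101): 0110000000001011
Gen 4 (rule 54): 1001000000011100
Gen 5 (rule 101): 1001011111000101
Gen 6 (rule 54): 1111100000101111
Gen 7 (rule 101): 0000101110110001
Gen 8 (rule 54): 0001110001001011
Gen 9 (rule 101): 1100010101001101
Gen 10 (rule 54): 0010111111110011
Gen 11 (rule 101): 1011000000010001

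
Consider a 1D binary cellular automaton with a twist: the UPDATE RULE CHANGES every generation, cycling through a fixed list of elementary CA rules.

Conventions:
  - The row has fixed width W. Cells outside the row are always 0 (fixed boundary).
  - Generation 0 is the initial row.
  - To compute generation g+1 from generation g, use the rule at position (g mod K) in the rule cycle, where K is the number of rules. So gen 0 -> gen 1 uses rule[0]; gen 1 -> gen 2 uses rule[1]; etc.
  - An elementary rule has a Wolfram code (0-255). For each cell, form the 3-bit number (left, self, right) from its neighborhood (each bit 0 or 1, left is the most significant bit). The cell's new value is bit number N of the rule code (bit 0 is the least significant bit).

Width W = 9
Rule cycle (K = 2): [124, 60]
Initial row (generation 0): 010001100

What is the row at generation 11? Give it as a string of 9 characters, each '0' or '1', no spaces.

Gen 0: 010001100
Gen 1 (rule 124): 011001110
Gen 2 (rule 60): 010101001
Gen 3 (rule 124): 011111101
Gen 4 (rule 60): 010000011
Gen 5 (rule 124): 011000011
Gen 6 (rule 60): 010100010
Gen 7 (rule 124): 011110011
Gen 8 (rule 60): 010001010
Gen 9 (rule 124): 011001111
Gen 10 (rule 60): 010101000
Gen 11 (rule 124): 011111100

Answer: 011111100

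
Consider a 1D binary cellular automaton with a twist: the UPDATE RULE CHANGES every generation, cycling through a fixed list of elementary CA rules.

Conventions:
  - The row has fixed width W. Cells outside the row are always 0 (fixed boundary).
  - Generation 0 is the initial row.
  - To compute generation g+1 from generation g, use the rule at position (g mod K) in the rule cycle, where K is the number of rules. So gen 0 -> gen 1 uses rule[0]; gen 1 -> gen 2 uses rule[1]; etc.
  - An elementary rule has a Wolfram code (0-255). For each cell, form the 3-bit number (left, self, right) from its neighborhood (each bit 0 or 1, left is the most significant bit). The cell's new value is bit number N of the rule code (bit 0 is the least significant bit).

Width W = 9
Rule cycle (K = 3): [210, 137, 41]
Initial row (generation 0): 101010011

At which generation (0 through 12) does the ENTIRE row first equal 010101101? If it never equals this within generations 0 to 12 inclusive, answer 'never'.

Gen 0: 101010011
Gen 1 (rule 210): 000001101
Gen 2 (rule 137): 111101000
Gen 3 (rule 41): 100010011
Gen 4 (rule 210): 010101101
Gen 5 (rule 137): 000001000
Gen 6 (rule 41): 111100011
Gen 7 (rule 210): 011110101
Gen 8 (rule 137): 011100000
Gen 9 (rule 41): 010001111
Gen 10 (rule 210): 101010111
Gen 11 (rule 137): 000000110
Gen 12 (rule 41): 111110100

Answer: 4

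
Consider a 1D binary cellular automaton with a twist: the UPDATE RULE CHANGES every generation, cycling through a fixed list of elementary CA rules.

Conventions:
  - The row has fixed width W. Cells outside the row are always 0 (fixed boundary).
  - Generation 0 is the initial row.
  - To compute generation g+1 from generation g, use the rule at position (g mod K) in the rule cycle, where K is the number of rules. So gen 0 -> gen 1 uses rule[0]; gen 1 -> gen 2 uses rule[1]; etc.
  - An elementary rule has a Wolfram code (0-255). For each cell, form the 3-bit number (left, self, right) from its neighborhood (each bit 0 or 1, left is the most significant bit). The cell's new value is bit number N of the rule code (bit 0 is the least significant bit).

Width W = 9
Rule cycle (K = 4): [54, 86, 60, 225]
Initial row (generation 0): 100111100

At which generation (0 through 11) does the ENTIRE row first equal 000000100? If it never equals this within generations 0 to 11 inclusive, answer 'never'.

Gen 0: 100111100
Gen 1 (rule 54): 111000010
Gen 2 (rule 86): 001100111
Gen 3 (rule 60): 001010100
Gen 4 (rule 225): 100101001
Gen 5 (rule 54): 111111111
Gen 6 (rule 86): 000000001
Gen 7 (rule 60): 000000001
Gen 8 (rule 225): 111111100
Gen 9 (rule 54): 000000010
Gen 10 (rule 86): 000000111
Gen 11 (rule 60): 000000100

Answer: 11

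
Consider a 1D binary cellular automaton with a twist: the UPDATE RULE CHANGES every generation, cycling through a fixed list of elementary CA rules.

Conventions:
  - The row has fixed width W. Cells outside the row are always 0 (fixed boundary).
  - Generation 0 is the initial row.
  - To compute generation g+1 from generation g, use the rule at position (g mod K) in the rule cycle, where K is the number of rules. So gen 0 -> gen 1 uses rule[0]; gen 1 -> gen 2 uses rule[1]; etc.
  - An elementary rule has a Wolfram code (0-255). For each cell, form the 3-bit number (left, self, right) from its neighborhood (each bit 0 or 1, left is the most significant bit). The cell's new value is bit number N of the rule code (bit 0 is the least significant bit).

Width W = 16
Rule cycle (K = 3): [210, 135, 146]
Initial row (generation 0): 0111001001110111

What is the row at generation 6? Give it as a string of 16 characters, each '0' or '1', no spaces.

Gen 0: 0111001001110111
Gen 1 (rule 210): 1011110110110011
Gen 2 (rule 135): 1001100000000100
Gen 3 (rule 146): 0110010000001010
Gen 4 (rule 210): 1011101000010001
Gen 5 (rule 135): 1001001011110111
Gen 6 (rule 146): 0110110001100010

Answer: 0110110001100010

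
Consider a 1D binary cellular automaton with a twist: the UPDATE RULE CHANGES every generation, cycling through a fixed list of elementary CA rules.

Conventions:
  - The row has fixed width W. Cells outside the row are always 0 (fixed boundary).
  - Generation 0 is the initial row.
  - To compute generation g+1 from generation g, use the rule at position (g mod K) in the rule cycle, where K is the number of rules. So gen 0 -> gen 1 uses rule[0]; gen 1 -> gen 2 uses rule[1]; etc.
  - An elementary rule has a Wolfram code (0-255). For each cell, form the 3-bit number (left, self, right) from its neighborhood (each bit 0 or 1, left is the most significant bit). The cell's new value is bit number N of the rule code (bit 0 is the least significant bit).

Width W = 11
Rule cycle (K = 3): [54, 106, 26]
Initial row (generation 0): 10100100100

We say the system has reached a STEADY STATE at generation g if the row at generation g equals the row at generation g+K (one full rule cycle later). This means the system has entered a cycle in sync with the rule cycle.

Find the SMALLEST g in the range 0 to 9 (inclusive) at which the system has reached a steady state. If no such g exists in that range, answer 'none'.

Gen 0: 10100100100
Gen 1 (rule 54): 11111111110
Gen 2 (rule 106): 10000000010
Gen 3 (rule 26): 01000000101
Gen 4 (rule 54): 11100001111
Gen 5 (rule 106): 10100011001
Gen 6 (rule 26): 00010110110
Gen 7 (rule 54): 00111001001
Gen 8 (rule 106): 01101010010
Gen 9 (rule 26): 11000001101
Gen 10 (rule 54): 00100010011
Gen 11 (rule 106): 01000100111
Gen 12 (rule 26): 10101011100

Answer: none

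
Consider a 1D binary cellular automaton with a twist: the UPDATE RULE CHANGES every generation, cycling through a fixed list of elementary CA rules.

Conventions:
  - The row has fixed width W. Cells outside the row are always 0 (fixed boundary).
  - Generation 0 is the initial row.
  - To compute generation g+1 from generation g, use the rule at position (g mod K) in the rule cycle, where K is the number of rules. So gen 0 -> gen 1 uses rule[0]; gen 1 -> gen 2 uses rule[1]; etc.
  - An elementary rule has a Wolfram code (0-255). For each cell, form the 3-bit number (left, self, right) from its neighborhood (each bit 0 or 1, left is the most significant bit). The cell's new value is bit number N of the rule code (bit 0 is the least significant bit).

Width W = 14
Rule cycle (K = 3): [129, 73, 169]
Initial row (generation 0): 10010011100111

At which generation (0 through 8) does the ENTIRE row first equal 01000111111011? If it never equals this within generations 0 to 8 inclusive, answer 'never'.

Answer: never

Derivation:
Gen 0: 10010011100111
Gen 1 (rule 129): 00000001000010
Gen 2 (rule 73): 11111100011000
Gen 3 (rule 169): 11111001010011
Gen 4 (rule 129): 01110000000000
Gen 5 (rule 73): 01010111111111
Gen 6 (rule 169): 00101111111110
Gen 7 (rule 129): 10000111111100
Gen 8 (rule 73): 00110100000101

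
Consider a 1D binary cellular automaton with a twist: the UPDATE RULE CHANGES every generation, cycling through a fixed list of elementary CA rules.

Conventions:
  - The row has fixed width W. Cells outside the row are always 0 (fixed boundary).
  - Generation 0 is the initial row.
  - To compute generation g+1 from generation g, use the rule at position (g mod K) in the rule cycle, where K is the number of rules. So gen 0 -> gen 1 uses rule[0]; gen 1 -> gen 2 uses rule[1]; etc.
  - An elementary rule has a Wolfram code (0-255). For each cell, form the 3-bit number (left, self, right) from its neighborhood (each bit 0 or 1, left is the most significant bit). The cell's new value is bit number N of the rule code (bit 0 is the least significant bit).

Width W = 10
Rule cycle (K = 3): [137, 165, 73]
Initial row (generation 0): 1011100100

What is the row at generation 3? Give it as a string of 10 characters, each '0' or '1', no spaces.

Gen 0: 1011100100
Gen 1 (rule 137): 0011000001
Gen 2 (rule 165): 1000011101
Gen 3 (rule 73): 0011010100

Answer: 0011010100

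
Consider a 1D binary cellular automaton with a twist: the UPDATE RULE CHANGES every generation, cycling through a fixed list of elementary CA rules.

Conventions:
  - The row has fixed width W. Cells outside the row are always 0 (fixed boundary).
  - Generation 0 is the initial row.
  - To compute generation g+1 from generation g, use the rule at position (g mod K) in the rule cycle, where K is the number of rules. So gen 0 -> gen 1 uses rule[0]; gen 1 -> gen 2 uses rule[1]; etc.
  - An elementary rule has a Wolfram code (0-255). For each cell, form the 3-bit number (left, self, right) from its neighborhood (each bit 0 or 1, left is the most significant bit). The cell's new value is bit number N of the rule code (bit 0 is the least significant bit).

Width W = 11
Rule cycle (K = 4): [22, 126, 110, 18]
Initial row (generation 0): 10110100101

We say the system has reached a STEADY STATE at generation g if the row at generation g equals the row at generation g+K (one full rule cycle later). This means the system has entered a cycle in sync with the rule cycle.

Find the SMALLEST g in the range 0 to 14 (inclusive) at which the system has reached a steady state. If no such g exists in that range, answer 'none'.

Answer: 4

Derivation:
Gen 0: 10110100101
Gen 1 (rule 22): 10000111101
Gen 2 (rule 126): 11001100111
Gen 3 (rule 110): 11011101101
Gen 4 (rule 18): 00000000000
Gen 5 (rule 22): 00000000000
Gen 6 (rule 126): 00000000000
Gen 7 (rule 110): 00000000000
Gen 8 (rule 18): 00000000000
Gen 9 (rule 22): 00000000000
Gen 10 (rule 126): 00000000000
Gen 11 (rule 110): 00000000000
Gen 12 (rule 18): 00000000000
Gen 13 (rule 22): 00000000000
Gen 14 (rule 126): 00000000000
Gen 15 (rule 110): 00000000000
Gen 16 (rule 18): 00000000000
Gen 17 (rule 22): 00000000000
Gen 18 (rule 126): 00000000000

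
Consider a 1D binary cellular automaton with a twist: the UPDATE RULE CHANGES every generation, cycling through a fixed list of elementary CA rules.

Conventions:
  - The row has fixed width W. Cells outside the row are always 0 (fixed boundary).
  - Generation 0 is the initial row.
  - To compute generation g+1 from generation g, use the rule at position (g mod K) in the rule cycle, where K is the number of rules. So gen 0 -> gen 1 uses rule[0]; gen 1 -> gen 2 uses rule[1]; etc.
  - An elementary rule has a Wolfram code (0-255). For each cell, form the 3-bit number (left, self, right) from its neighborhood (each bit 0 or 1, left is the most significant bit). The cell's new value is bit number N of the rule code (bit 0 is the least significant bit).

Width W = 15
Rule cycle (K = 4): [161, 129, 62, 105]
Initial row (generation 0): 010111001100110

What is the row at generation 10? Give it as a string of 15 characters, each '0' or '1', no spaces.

Answer: 100001000010010

Derivation:
Gen 0: 010111001100110
Gen 1 (rule 161): 001010000000000
Gen 2 (rule 129): 100000111111111
Gen 3 (rule 62): 110001100000000
Gen 4 (rule 105): 110101101111111
Gen 5 (rule 161): 001010010111110
Gen 6 (rule 129): 100000000011100
Gen 7 (rule 62): 110000000110010
Gen 8 (rule 105): 110111110110000
Gen 9 (rule 161): 001011101000111
Gen 10 (rule 129): 100001000010010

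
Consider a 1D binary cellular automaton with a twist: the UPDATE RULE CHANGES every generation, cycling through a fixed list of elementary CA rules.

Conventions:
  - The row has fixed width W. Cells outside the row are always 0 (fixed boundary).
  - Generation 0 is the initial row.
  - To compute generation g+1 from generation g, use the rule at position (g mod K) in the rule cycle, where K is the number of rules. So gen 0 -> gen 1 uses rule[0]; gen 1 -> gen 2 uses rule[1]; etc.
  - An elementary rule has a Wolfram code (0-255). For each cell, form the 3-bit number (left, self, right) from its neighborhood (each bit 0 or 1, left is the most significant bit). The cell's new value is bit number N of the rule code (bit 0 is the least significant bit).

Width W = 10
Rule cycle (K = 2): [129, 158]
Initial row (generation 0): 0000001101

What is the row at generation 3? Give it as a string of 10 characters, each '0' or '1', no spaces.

Answer: 0110000111

Derivation:
Gen 0: 0000001101
Gen 1 (rule 129): 1111100000
Gen 2 (rule 158): 1111010000
Gen 3 (rule 129): 0110000111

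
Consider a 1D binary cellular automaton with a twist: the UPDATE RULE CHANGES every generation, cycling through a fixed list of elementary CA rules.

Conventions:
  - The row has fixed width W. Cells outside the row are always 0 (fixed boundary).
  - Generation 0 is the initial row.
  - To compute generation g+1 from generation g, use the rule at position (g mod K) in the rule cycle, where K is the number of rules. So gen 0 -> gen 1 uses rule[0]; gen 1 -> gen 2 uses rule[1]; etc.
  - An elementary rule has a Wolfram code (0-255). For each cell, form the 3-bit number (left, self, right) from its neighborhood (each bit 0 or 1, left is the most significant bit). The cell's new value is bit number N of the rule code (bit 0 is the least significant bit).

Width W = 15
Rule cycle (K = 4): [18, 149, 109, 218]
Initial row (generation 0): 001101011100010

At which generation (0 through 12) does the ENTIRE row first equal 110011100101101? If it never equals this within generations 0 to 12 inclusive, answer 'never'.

Gen 0: 001101011100010
Gen 1 (rule 18): 010000000010101
Gen 2 (rule 149): 011111111010101
Gen 3 (rule 109): 010000001111111
Gen 4 (rule 218): 101000011111111
Gen 5 (rule 18): 000100100000000
Gen 6 (rule 149): 110110111111111
Gen 7 (rule 109): 111111100000001
Gen 8 (rule 218): 111111110000010
Gen 9 (rule 18): 000000001000101
Gen 10 (rule 149): 111111101110101
Gen 11 (rule 109): 100000111011111
Gen 12 (rule 218): 010001111011111

Answer: never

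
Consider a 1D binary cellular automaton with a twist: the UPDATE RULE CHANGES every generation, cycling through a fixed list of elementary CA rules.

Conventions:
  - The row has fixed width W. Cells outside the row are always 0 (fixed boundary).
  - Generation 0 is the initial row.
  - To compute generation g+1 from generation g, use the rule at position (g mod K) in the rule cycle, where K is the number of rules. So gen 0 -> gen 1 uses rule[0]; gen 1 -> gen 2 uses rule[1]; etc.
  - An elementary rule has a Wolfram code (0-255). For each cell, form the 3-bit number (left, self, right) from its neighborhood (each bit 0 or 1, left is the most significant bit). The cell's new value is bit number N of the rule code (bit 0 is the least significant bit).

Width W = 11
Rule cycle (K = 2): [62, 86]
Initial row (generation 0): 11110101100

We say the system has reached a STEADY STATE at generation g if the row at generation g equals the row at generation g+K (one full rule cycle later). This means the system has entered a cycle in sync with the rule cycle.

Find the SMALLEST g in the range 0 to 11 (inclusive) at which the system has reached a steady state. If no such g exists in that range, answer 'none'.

Gen 0: 11110101100
Gen 1 (rule 62): 10001111010
Gen 2 (rule 86): 11010001011
Gen 3 (rule 62): 10111011110
Gen 4 (rule 86): 10001000011
Gen 5 (rule 62): 11011100110
Gen 6 (rule 86): 01000111011
Gen 7 (rule 62): 11101100110
Gen 8 (rule 86): 00100111011
Gen 9 (rule 62): 01111100110
Gen 10 (rule 86): 10000111011
Gen 11 (rule 62): 11001100110
Gen 12 (rule 86): 01110111011
Gen 13 (rule 62): 11001100110

Answer: 11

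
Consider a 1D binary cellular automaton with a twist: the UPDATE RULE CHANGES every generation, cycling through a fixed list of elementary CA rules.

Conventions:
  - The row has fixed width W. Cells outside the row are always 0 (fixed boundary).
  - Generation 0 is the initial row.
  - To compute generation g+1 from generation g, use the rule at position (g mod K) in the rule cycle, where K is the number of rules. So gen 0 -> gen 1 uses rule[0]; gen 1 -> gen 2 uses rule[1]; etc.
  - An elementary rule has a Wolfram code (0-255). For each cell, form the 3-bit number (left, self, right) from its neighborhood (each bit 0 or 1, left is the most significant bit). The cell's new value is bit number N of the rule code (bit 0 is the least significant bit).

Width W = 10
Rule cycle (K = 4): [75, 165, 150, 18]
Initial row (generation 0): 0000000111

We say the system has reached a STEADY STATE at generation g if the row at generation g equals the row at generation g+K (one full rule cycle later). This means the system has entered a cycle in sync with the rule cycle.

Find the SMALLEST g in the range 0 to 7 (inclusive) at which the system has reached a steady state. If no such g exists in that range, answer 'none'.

Gen 0: 0000000111
Gen 1 (rule 75): 1111111101
Gen 2 (rule 165): 0111111011
Gen 3 (rule 150): 1011110000
Gen 4 (rule 18): 0000001000
Gen 5 (rule 75): 1111110011
Gen 6 (rule 165): 0111100000
Gen 7 (rule 150): 1011010000
Gen 8 (rule 18): 0000001000
Gen 9 (rule 75): 1111110011
Gen 10 (rule 165): 0111100000
Gen 11 (rule 150): 1011010000

Answer: 4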